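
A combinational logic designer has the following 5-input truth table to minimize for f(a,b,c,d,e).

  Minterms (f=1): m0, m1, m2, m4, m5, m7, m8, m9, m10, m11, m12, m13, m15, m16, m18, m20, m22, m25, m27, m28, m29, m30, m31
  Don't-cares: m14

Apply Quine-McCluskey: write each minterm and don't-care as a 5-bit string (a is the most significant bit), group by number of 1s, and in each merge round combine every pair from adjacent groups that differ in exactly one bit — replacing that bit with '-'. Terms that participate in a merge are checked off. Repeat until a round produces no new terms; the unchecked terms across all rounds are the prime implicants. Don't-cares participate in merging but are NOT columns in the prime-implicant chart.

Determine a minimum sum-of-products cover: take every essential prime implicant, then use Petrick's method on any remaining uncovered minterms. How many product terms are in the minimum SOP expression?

Round 0: 00000✓ 00001✓ 00010✓ 00100✓ 00101✓ 00111✓ 01000✓ 01001✓ 01010✓ 01011✓ 01100✓ 01101✓ 01110✓ 01111✓ 10000✓ 10010✓ 10100✓ 10110✓ 11001✓ 11011✓ 11100✓ 11101✓ 11110✓ 11111✓
Round 1: -0000✓ -0010✓ -0100✓ -1001✓ -1011✓ -1100✓ -1101✓ -1110✓ -1111✓ 0-000✓ 0-001✓ 0-010✓ 0-100✓ 0-101✓ 0-111✓ 00-00✓ 00-01✓ 000-0✓ 0000-✓ 001-1✓ 0010-✓ 01-00✓ 01-01✓ 01-10✓ 01-11✓ 010-0✓ 010-1✓ 0100-✓ 0101-✓ 011-0✓ 011-1✓ 0110-✓ 0111-✓ 1-100✓ 1-110✓ 10-00✓ 10-10✓ 100-0✓ 101-0✓ 11-01✓ 11-11✓ 110-1✓ 111-0✓ 111-1✓ 1110-✓ 1111-✓
Round 2: --100 -0-00 -00-0 -1-01✓ -1-11✓ -10-1✓ -11-0✓ -11-1✓ -110-✓ -111-✓ 0--00✓ 0--01✓ 0-0-0 0-00-✓ 0-1-1 0-10-✓ 00-0-✓ 01--0✓ 01--1✓ 01-0-✓ 01-1-✓ 010--✓ 011--✓ 1-1-0 10--0 11--1✓ 111--✓
Round 3: -1--1 -11-- 0--0- 01---
PIs = {--100, -0-00, -00-0, -1--1, -11--, 0--0-, 0-0-0, 0-1-1, 01---, 1-1-0, 10--0}
Coverage chart:
  m0: -0-00,-00-0,0--0-,0-0-0
  m1: 0--0- ←essential
  m2: -00-0,0-0-0
  m4: --100,-0-00,0--0-
  m5: 0--0-,0-1-1
  m7: 0-1-1 ←essential
  m8: 0--0-,0-0-0,01---
  m9: -1--1,0--0-,01---
  m10: 0-0-0,01---
  m11: -1--1,01---
  m12: --100,-11--,0--0-,01---
  m13: -1--1,-11--,0--0-,0-1-1,01---
  m15: -1--1,-11--,0-1-1,01---
  m16: -0-00,-00-0,10--0
  m18: -00-0,10--0
  m20: --100,-0-00,1-1-0,10--0
  m22: 1-1-0,10--0
  m25: -1--1 ←essential
  m27: -1--1 ←essential
  m28: --100,-11--,1-1-0
  m29: -1--1,-11--
  m30: -11--,1-1-0
  m31: -1--1,-11--
Essential: -1--1, 0--0-, 0-1-1
Petrick residual → -00-0, 0-0-0, 1-1-0
Min cover (6 terms): b'c'e' + be + a'd' + a'c'e' + a'ce + ace'

6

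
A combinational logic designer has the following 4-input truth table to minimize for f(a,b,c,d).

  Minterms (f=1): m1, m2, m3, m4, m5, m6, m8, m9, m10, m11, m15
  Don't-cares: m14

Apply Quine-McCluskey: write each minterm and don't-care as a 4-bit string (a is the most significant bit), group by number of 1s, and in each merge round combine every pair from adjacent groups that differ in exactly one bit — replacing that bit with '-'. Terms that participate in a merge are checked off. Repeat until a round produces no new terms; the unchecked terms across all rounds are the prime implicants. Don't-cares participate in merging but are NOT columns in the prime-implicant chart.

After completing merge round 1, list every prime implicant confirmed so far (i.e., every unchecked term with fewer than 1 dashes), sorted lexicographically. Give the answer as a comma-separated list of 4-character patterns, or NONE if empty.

size-2^0 implicants → 0001(✓)  0010(✓)  0011(✓)  0100(✓)  0101(✓)  0110(✓)  1000(✓)  1001(✓)  1010(✓)  1011(✓)  1110(✓)  1111(✓)
size-2^1 implicants → -001(✓)  -010(✓)  -011(✓)  -110(✓)  0-01  0-10(✓)  00-1(✓)  001-(✓)  01-0  010-  1-10(✓)  1-11(✓)  10-0(✓)  10-1(✓)  100-(✓)  101-(✓)  111-(✓)
size-2^2 implicants → --10  -0-1  -01-  1-1-  10--
Unchecked terms (primes): --10, -0-1, -01-, 0-01, 01-0, 010-, 1-1-, 10--

NONE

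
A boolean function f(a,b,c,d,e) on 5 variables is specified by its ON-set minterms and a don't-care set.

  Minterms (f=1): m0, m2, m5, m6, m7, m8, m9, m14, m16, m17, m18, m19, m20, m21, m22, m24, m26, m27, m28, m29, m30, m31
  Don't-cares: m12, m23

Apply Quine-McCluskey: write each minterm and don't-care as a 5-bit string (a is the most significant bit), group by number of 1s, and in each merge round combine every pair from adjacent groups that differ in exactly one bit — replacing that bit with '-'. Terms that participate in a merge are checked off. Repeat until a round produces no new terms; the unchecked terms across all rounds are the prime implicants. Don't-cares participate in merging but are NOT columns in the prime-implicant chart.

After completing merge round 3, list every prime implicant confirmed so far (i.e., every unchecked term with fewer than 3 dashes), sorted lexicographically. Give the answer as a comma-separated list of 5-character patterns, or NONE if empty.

Round 0: 00000✓ 00010✓ 00101✓ 00110✓ 00111✓ 01000✓ 01001✓ 01100✓ 01110✓ 10000✓ 10001✓ 10010✓ 10011✓ 10100✓ 10101✓ 10110✓ 10111✓ 11000✓ 11010✓ 11011✓ 11100✓ 11101✓ 11110✓ 11111✓
Round 1: -0000✓ -0010✓ -0101✓ -0110✓ -0111✓ -1000✓ -1100✓ -1110✓ 0-000✓ 0-110✓ 00-10✓ 000-0✓ 001-1✓ 0011-✓ 01-00✓ 0100- 011-0✓ 1-000✓ 1-010✓ 1-011✓ 1-100✓ 1-101✓ 1-110✓ 1-111✓ 10-00✓ 10-01✓ 10-10✓ 10-11✓ 100-0✓ 100-1✓ 1000-✓ 1001-✓ 101-0✓ 101-1✓ 1010-✓ 1011-✓ 11-00✓ 11-10✓ 11-11✓ 110-0✓ 1101-✓ 111-0✓ 111-1✓ 1110-✓ 1111-✓
Round 2: --000 --110 -0-10 -00-0 -01-1 -011- -1-00 -11-0 1--00✓ 1--10✓ 1--11✓ 1-0-0✓ 1-01-✓ 1-1-0✓ 1-1-1✓ 1-10-✓ 1-11-✓ 10--0✓ 10--1✓ 10-0-✓ 10-1-✓ 100--✓ 101--✓ 11--0✓ 11-1-✓ 111--✓
Round 3: 1---0 1--1- 1-1-- 10---
PIs = {--000, --110, -0-10, -00-0, -01-1, -011-, -1-00, -11-0, 0100-, 1---0, 1--1-, 1-1--, 10---}

--000, --110, -0-10, -00-0, -01-1, -011-, -1-00, -11-0, 0100-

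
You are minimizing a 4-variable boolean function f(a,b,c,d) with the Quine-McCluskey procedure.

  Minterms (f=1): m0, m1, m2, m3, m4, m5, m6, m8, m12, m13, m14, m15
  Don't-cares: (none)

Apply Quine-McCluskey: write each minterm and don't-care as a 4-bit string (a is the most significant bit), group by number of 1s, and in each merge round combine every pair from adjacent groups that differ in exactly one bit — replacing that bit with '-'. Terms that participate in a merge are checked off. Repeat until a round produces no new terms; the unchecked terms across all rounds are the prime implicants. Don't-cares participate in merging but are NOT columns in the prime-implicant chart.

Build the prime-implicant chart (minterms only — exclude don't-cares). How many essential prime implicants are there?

3

Round 0: 0000✓ 0001✓ 0010✓ 0011✓ 0100✓ 0101✓ 0110✓ 1000✓ 1100✓ 1101✓ 1110✓ 1111✓
Round 1: -000✓ -100✓ -101✓ -110✓ 0-00✓ 0-01✓ 0-10✓ 00-0✓ 00-1✓ 000-✓ 001-✓ 01-0✓ 010-✓ 1-00✓ 11-0✓ 11-1✓ 110-✓ 111-✓
Round 2: --00 -1-0 -10- 0--0 0-0- 00-- 11--
PIs = {--00, -1-0, -10-, 0--0, 0-0-, 00--, 11--}
Coverage chart:
  m0: --00,0--0,0-0-,00--
  m1: 0-0-,00--
  m2: 0--0,00--
  m3: 00-- ←essential
  m4: --00,-1-0,-10-,0--0,0-0-
  m5: -10-,0-0-
  m6: -1-0,0--0
  m8: --00 ←essential
  m12: --00,-1-0,-10-,11--
  m13: -10-,11--
  m14: -1-0,11--
  m15: 11-- ←essential
Essential: --00, 00--, 11--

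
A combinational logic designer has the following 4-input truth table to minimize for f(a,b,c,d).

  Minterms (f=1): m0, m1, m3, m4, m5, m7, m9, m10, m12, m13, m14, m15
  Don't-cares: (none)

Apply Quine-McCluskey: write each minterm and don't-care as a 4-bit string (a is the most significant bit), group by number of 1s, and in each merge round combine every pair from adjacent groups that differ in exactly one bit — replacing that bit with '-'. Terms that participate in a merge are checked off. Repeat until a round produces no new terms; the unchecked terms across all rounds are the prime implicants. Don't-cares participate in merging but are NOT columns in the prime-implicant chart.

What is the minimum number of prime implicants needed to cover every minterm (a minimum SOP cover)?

Round 0: 0000✓ 0001✓ 0011✓ 0100✓ 0101✓ 0111✓ 1001✓ 1010✓ 1100✓ 1101✓ 1110✓ 1111✓
Round 1: -001✓ -100✓ -101✓ -111✓ 0-00✓ 0-01✓ 0-11✓ 00-1✓ 000-✓ 01-1✓ 010-✓ 1-01✓ 1-10 11-0✓ 11-1✓ 110-✓ 111-✓
Round 2: --01 -1-1 -10- 0--1 0-0- 11--
PIs = {--01, -1-1, -10-, 0--1, 0-0-, 1-10, 11--}
Coverage chart:
  m0: 0-0- ←essential
  m1: --01,0--1,0-0-
  m3: 0--1 ←essential
  m4: -10-,0-0-
  m5: --01,-1-1,-10-,0--1,0-0-
  m7: -1-1,0--1
  m9: --01 ←essential
  m10: 1-10 ←essential
  m12: -10-,11--
  m13: --01,-1-1,-10-,11--
  m14: 1-10,11--
  m15: -1-1,11--
Essential: --01, 0--1, 0-0-, 1-10
Petrick residual → 11--
Min cover (5 terms): c'd + a'd + a'c' + acd' + ab

5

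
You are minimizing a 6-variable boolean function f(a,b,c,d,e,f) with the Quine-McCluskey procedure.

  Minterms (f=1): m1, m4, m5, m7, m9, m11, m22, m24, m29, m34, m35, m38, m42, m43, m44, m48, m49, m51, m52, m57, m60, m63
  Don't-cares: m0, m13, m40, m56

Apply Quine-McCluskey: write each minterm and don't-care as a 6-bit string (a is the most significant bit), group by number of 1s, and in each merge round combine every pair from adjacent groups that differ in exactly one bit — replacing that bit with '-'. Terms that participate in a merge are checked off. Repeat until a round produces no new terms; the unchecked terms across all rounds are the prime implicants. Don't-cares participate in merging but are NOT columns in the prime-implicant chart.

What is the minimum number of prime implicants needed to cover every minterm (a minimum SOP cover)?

Round 0: 000000✓ 000001✓ 000100✓ 000101✓ 000111✓ 001001✓ 001011✓ 001101✓ 010110 011000✓ 011101✓ 100010✓ 100011✓ 100110✓ 101000✓ 101010✓ 101011✓ 101100✓ 110000✓ 110001✓ 110011✓ 110100✓ 111000✓ 111001✓ 111100✓ 111111
Round 1: -01011 -11000 0-1101 00-001✓ 00-101✓ 000-00✓ 000-01✓ 00000-✓ 0001-1 00010-✓ 001-01✓ 0010-1 1-0011 1-1000✓ 1-1100✓ 10-010✓ 10-011✓ 100-10 10001-✓ 101-00✓ 1010-0 10101-✓ 11-000✓ 11-001✓ 11-100✓ 110-00✓ 1100-1 11000-✓ 111-00✓ 11100-✓
Round 2: 00--01 000-0- 1-1-00 10-01- 11--00 11-00-
PIs = {-01011, -11000, 0-1101, 00--01, 000-0-, 0001-1, 0010-1, 010110, 1-0011, 1-1-00, 10-01-, 100-10, 1010-0, 11--00, 11-00-, 1100-1, 111111}
Coverage chart:
  m1: 00--01,000-0-
  m4: 000-0- ←essential
  m5: 00--01,000-0-,0001-1
  m7: 0001-1 ←essential
  m9: 00--01,0010-1
  m11: -01011,0010-1
  m22: 010110 ←essential
  m24: -11000 ←essential
  m29: 0-1101 ←essential
  m34: 10-01-,100-10
  m35: 1-0011,10-01-
  m38: 100-10 ←essential
  m42: 10-01-,1010-0
  m43: -01011,10-01-
  m44: 1-1-00 ←essential
  m48: 11--00,11-00-
  m49: 11-00-,1100-1
  m51: 1-0011,1100-1
  m52: 11--00 ←essential
  m57: 11-00- ←essential
  m60: 1-1-00,11--00
  m63: 111111 ←essential
Essential: -11000, 0-1101, 000-0-, 0001-1, 010110, 1-1-00, 100-10, 11--00, 11-00-, 111111
Petrick residual → 0010-1, 1-0011, 10-01-
Min cover (13 terms): bcd'e'f' + a'cde'f + a'b'c'e' + a'b'c'df + a'b'cd'f + a'bc'def' + ac'd'ef + ace'f' + ab'd'e + ab'c'ef' + abe'f' + abd'e' + abcdef

13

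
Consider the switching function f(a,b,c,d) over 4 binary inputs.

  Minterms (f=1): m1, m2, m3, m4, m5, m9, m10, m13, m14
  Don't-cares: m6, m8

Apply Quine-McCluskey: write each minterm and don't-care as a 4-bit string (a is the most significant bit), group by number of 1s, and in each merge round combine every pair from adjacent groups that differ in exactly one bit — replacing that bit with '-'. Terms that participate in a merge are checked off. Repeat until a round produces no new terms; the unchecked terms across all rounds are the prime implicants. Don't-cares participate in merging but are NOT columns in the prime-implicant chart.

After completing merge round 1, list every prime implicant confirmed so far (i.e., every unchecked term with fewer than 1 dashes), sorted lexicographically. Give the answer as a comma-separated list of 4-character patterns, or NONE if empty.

Round 0: 0001✓ 0010✓ 0011✓ 0100✓ 0101✓ 0110✓ 1000✓ 1001✓ 1010✓ 1101✓ 1110✓
Round 1: -001✓ -010✓ -101✓ -110✓ 0-01✓ 0-10✓ 00-1 001- 01-0 010- 1-01✓ 1-10✓ 10-0 100-
Round 2: --01 --10
PIs = {--01, --10, 00-1, 001-, 01-0, 010-, 10-0, 100-}

NONE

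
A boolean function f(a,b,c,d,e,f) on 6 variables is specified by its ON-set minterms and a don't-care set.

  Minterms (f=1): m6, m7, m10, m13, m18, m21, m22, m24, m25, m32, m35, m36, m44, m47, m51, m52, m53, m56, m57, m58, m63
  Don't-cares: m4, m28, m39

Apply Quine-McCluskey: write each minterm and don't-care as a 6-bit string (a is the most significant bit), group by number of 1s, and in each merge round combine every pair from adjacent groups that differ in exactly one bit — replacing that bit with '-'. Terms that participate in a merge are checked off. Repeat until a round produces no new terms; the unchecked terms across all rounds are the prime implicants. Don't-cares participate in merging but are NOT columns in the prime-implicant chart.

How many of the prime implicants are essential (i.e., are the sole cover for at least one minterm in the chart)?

[col 0] 000100*, 000110*, 000111*, 001010, 001101, 010010*, 010101*, 010110*, 011000*, 011001*, 011100*, 100000*, 100011*, 100100*, 100111*, 101100*, 101111*, 110011*, 110100*, 110101*, 111000*, 111001*, 111010*, 111111*
[col 1] -00100, -00111, -10101, -11000*, -11001*, 0-0110, 0001-0, 00011-, 010-10, 011-00, 01100-*, 1-0011, 1-0100, 1-1111, 10-100, 10-111, 100-00, 100-11, 11010-, 1110-0, 11100-*
[col 2] -1100-
Prime implicants: -00100, -00111, -10101, -1100-, 0-0110, 0001-0, 00011-, 001010, 001101, 010-10, 011-00, 1-0011, 1-0100, 1-1111, 10-100, 10-111, 100-00, 100-11, 11010-, 1110-0
PI chart (minterm → PIs covering it):
  6 | 0-0110,0001-0,00011-
  7 | -00111,00011-
  10 | 001010  (sole → essential)
  13 | 001101  (sole → essential)
  18 | 010-10  (sole → essential)
  21 | -10101  (sole → essential)
  22 | 0-0110,010-10
  24 | -1100-,011-00
  25 | -1100-  (sole → essential)
  32 | 100-00  (sole → essential)
  35 | 1-0011,100-11
  36 | -00100,1-0100,10-100,100-00
  44 | 10-100  (sole → essential)
  47 | 1-1111,10-111
  51 | 1-0011  (sole → essential)
  52 | 1-0100,11010-
  53 | -10101,11010-
  56 | -1100-,1110-0
  57 | -1100-  (sole → essential)
  58 | 1110-0  (sole → essential)
  63 | 1-1111  (sole → essential)
Essential prime implicants: -10101, -1100-, 001010, 001101, 010-10, 1-0011, 1-1111, 10-100, 100-00, 1110-0

10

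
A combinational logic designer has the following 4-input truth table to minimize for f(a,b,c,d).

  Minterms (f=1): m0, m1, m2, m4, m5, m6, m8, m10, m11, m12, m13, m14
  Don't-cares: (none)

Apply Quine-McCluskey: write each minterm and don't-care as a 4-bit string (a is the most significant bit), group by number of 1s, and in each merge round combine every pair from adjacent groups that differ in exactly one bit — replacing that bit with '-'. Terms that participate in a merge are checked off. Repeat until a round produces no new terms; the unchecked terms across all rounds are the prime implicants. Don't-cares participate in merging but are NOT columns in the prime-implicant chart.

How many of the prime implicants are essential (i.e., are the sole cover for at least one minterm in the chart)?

4

[col 0] 0000*, 0001*, 0010*, 0100*, 0101*, 0110*, 1000*, 1010*, 1011*, 1100*, 1101*, 1110*
[col 1] -000*, -010*, -100*, -101*, -110*, 0-00*, 0-01*, 0-10*, 00-0*, 000-*, 01-0*, 010-*, 1-00*, 1-10*, 10-0*, 101-, 11-0*, 110-*
[col 2] --00*, --10*, -0-0*, -1-0*, -10-, 0--0*, 0-0-, 1--0*
[col 3] ---0
Prime implicants: ---0, -10-, 0-0-, 101-
PI chart (minterm → PIs covering it):
  0 | ---0,0-0-
  1 | 0-0-  (sole → essential)
  2 | ---0  (sole → essential)
  4 | ---0,-10-,0-0-
  5 | -10-,0-0-
  6 | ---0  (sole → essential)
  8 | ---0  (sole → essential)
  10 | ---0,101-
  11 | 101-  (sole → essential)
  12 | ---0,-10-
  13 | -10-  (sole → essential)
  14 | ---0  (sole → essential)
Essential prime implicants: ---0, -10-, 0-0-, 101-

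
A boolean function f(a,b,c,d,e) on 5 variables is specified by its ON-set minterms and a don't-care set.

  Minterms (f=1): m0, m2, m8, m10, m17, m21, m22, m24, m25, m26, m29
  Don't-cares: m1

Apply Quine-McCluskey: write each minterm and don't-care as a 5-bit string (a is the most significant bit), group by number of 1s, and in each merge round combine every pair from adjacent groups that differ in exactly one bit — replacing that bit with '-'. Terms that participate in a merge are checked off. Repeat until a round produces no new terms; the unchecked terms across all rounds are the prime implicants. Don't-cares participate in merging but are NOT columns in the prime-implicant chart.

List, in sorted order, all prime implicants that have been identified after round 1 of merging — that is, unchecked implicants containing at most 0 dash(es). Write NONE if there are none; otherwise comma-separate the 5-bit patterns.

size-2^0 implicants → 00000(✓)  00001(✓)  00010(✓)  01000(✓)  01010(✓)  10001(✓)  10101(✓)  10110  11000(✓)  11001(✓)  11010(✓)  11101(✓)
size-2^1 implicants → -0001  -1000(✓)  -1010(✓)  0-000(✓)  0-010(✓)  000-0(✓)  0000-  010-0(✓)  1-001(✓)  1-101(✓)  10-01(✓)  11-01(✓)  110-0(✓)  1100-
size-2^2 implicants → -10-0  0-0-0  1--01
Unchecked terms (primes): -0001, -10-0, 0-0-0, 0000-, 1--01, 10110, 1100-

10110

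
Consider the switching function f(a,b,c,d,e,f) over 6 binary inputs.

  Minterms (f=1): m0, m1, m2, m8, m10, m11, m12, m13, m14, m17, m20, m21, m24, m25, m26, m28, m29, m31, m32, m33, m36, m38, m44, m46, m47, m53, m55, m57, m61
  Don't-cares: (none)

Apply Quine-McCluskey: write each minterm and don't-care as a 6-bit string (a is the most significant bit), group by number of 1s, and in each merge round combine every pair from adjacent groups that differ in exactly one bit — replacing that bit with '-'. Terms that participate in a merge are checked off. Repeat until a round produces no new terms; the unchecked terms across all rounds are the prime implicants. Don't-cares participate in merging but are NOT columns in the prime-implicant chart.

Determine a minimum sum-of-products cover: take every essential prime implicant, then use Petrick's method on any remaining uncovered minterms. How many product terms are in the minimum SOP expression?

13

Round 0: 000000✓ 000001✓ 000010✓ 001000✓ 001010✓ 001011✓ 001100✓ 001101✓ 001110✓ 010001✓ 010100✓ 010101✓ 011000✓ 011001✓ 011010✓ 011100✓ 011101✓ 011111✓ 100000✓ 100001✓ 100100✓ 100110✓ 101100✓ 101110✓ 101111✓ 110101✓ 110111✓ 111001✓ 111101✓
Round 1: -00000✓ -00001✓ -01100✓ -01110✓ -10101✓ -11001✓ -11101✓ 0-0001 0-1000✓ 0-1010✓ 0-1100✓ 0-1101✓ 00-000✓ 00-010✓ 0000-0✓ 00000-✓ 001-00✓ 001-10✓ 0010-0✓ 00101- 0011-0✓ 00110-✓ 01-001✓ 01-100✓ 01-101✓ 010-01✓ 01010-✓ 011-00✓ 011-01✓ 0110-0✓ 01100-✓ 0111-1 01110-✓ 10-100✓ 10-110✓ 100-00 10000-✓ 1001-0✓ 1011-0✓ 10111- 11-101✓ 1101-1 111-01✓
Round 2: -0000- -011-0 -1-101 -11-01 0-1-00 0-10-0 0-110- 00-0-0 001--0 01--01 01-10- 011-0- 10-1-0
PIs = {-0000-, -011-0, -1-101, -11-01, 0-0001, 0-1-00, 0-10-0, 0-110-, 00-0-0, 001--0, 00101-, 01--01, 01-10-, 011-0-, 0111-1, 10-1-0, 100-00, 10111-, 1101-1}
Coverage chart:
  m0: -0000-,00-0-0
  m1: -0000-,0-0001
  m2: 00-0-0 ←essential
  m8: 0-1-00,0-10-0,00-0-0,001--0
  m10: 0-10-0,00-0-0,001--0,00101-
  m11: 00101- ←essential
  m12: -011-0,0-1-00,0-110-,001--0
  m13: 0-110- ←essential
  m14: -011-0,001--0
  m17: 0-0001,01--01
  m20: 01-10- ←essential
  m21: -1-101,01--01,01-10-
  m24: 0-1-00,0-10-0,011-0-
  m25: -11-01,01--01,011-0-
  m26: 0-10-0 ←essential
  m28: 0-1-00,0-110-,01-10-,011-0-
  m29: -1-101,-11-01,0-110-,01--01,01-10-,011-0-,0111-1
  m31: 0111-1 ←essential
  m32: -0000-,100-00
  m33: -0000- ←essential
  m36: 10-1-0,100-00
  m38: 10-1-0 ←essential
  m44: -011-0,10-1-0
  m46: -011-0,10-1-0,10111-
  m47: 10111- ←essential
  m53: -1-101,1101-1
  m55: 1101-1 ←essential
  m57: -11-01 ←essential
  m61: -1-101,-11-01
Essential: -0000-, -11-01, 0-10-0, 0-110-, 00-0-0, 00101-, 01-10-, 0111-1, 10-1-0, 10111-, 1101-1
Petrick residual → -011-0, 0-0001
Min cover (13 terms): b'c'd'e' + b'cdf' + bce'f + a'c'd'e'f + a'cd'f' + a'cde' + a'b'd'f' + a'b'cd'e + a'bde' + a'bcdf + ab'df' + ab'cde + abc'df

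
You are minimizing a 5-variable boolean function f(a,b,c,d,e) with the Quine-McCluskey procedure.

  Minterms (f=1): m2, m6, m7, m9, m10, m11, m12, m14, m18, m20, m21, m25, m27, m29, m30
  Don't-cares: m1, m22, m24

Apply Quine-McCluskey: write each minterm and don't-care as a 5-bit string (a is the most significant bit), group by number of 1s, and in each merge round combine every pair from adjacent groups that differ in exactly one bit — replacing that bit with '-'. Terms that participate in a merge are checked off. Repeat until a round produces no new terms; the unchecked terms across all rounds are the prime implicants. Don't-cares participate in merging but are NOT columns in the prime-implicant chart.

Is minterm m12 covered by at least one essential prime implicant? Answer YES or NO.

[col 0] 00001*, 00010*, 00110*, 00111*, 01001*, 01010*, 01011*, 01100*, 01110*, 10010*, 10100*, 10101*, 10110*, 11000*, 11001*, 11011*, 11101*, 11110*
[col 1] -0010*, -0110*, -1001*, -1011*, -1110*, 0-001, 0-010*, 0-110*, 00-10*, 0011-, 01-10*, 010-1*, 0101-, 011-0, 1-101, 1-110*, 10-10*, 101-0, 1010-, 11-01, 110-1*, 1100-
[col 2] --110, -0-10, -10-1, 0--10
Prime implicants: --110, -0-10, -10-1, 0--10, 0-001, 0011-, 0101-, 011-0, 1-101, 101-0, 1010-, 11-01, 1100-
PI chart (minterm → PIs covering it):
  2 | -0-10,0--10
  6 | --110,-0-10,0--10,0011-
  7 | 0011-  (sole → essential)
  9 | -10-1,0-001
  10 | 0--10,0101-
  11 | -10-1,0101-
  12 | 011-0  (sole → essential)
  14 | --110,0--10,011-0
  18 | -0-10  (sole → essential)
  20 | 101-0,1010-
  21 | 1-101,1010-
  25 | -10-1,11-01,1100-
  27 | -10-1  (sole → essential)
  29 | 1-101,11-01
  30 | --110  (sole → essential)
Essential prime implicants: --110, -0-10, -10-1, 0011-, 011-0

YES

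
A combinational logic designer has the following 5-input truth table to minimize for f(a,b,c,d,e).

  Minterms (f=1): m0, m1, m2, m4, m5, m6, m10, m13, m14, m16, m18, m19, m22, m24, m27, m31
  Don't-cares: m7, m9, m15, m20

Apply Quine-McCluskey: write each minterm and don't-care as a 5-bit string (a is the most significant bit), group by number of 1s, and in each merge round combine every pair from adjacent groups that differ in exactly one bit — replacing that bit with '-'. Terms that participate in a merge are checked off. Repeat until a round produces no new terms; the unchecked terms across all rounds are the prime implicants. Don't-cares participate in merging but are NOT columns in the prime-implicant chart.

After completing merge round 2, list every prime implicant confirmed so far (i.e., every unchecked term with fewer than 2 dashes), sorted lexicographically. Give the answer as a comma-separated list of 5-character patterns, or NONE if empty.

Round 0: 00000✓ 00001✓ 00010✓ 00100✓ 00101✓ 00110✓ 00111✓ 01001✓ 01010✓ 01101✓ 01110✓ 01111✓ 10000✓ 10010✓ 10011✓ 10100✓ 10110✓ 11000✓ 11011✓ 11111✓
Round 1: -0000✓ -0010✓ -0100✓ -0110✓ -1111 0-001✓ 0-010✓ 0-101✓ 0-110✓ 0-111✓ 00-00✓ 00-01✓ 00-10✓ 000-0✓ 0000-✓ 001-0✓ 001-1✓ 0010-✓ 0011-✓ 01-01✓ 01-10✓ 011-1✓ 0111-✓ 1-000 1-011 10-00✓ 10-10✓ 100-0✓ 1001- 101-0✓ 11-11
Round 2: -0-00✓ -0-10✓ -00-0✓ -01-0✓ 0--01 0--10 0-1-1 0-11- 00--0✓ 00-0- 001-- 10--0✓
Round 3: -0--0
PIs = {-0--0, -1111, 0--01, 0--10, 0-1-1, 0-11-, 00-0-, 001--, 1-000, 1-011, 1001-, 11-11}

-1111, 1-000, 1-011, 1001-, 11-11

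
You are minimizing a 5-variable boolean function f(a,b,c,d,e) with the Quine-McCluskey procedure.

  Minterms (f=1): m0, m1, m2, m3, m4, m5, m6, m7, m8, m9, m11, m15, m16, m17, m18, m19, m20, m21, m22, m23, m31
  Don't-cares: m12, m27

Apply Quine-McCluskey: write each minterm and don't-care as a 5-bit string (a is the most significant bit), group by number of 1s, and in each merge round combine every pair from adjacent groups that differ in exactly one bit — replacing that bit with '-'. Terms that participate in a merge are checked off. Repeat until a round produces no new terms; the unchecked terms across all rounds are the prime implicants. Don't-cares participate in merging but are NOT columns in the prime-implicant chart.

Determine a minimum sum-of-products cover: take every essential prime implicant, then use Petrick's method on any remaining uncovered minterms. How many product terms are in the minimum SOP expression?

3

size-2^0 implicants → 00000(✓)  00001(✓)  00010(✓)  00011(✓)  00100(✓)  00101(✓)  00110(✓)  00111(✓)  01000(✓)  01001(✓)  01011(✓)  01100(✓)  01111(✓)  10000(✓)  10001(✓)  10010(✓)  10011(✓)  10100(✓)  10101(✓)  10110(✓)  10111(✓)  11011(✓)  11111(✓)
size-2^1 implicants → -0000(✓)  -0001(✓)  -0010(✓)  -0011(✓)  -0100(✓)  -0101(✓)  -0110(✓)  -0111(✓)  -1011(✓)  -1111(✓)  0-000(✓)  0-001(✓)  0-011(✓)  0-100(✓)  0-111(✓)  00-00(✓)  00-01(✓)  00-10(✓)  00-11(✓)  000-0(✓)  000-1(✓)  0000-(✓)  0001-(✓)  001-0(✓)  001-1(✓)  0010-(✓)  0011-(✓)  01-00(✓)  01-11(✓)  010-1(✓)  0100-(✓)  1-011(✓)  1-111(✓)  10-00(✓)  10-01(✓)  10-10(✓)  10-11(✓)  100-0(✓)  100-1(✓)  1000-(✓)  1001-(✓)  101-0(✓)  101-1(✓)  1010-(✓)  1011-(✓)  11-11(✓)
size-2^2 implicants → --011(✓)  --111(✓)  -0-00(✓)  -0-01(✓)  -0-10(✓)  -0-11(✓)  -00-0(✓)  -00-1(✓)  -000-(✓)  -001-(✓)  -01-0(✓)  -01-1(✓)  -010-(✓)  -011-(✓)  -1-11(✓)  0--00  0--11(✓)  0-0-1  0-00-  00--0(✓)  00--1(✓)  00-0-(✓)  00-1-(✓)  000--(✓)  001--(✓)  1--11(✓)  10--0(✓)  10--1(✓)  10-0-(✓)  10-1-(✓)  100--(✓)  101--(✓)
size-2^3 implicants → ---11  -0--0(✓)  -0--1(✓)  -0-0-(✓)  -0-1-(✓)  -00--(✓)  -01--(✓)  00---(✓)  10---(✓)
size-2^4 implicants → -0---
Unchecked terms (primes): ---11, -0---, 0--00, 0-0-1, 0-00-
Minterm coverage:
  m0 ⊆ -0---,0--00,0-00-
  m1 ⊆ -0---,0-0-1,0-00-
  m2 ⊆ -0--- [E]
  m3 ⊆ ---11,-0---,0-0-1
  m4 ⊆ -0---,0--00
  m5 ⊆ -0--- [E]
  m6 ⊆ -0--- [E]
  m7 ⊆ ---11,-0---
  m8 ⊆ 0--00,0-00-
  m9 ⊆ 0-0-1,0-00-
  m11 ⊆ ---11,0-0-1
  m15 ⊆ ---11 [E]
  m16 ⊆ -0--- [E]
  m17 ⊆ -0--- [E]
  m18 ⊆ -0--- [E]
  m19 ⊆ ---11,-0---
  m20 ⊆ -0--- [E]
  m21 ⊆ -0--- [E]
  m22 ⊆ -0--- [E]
  m23 ⊆ ---11,-0---
  m31 ⊆ ---11 [E]
E = {---11, -0---}
Petrick residual → 0-00-
Cover = de + b' + a'c'd'  |cover|=3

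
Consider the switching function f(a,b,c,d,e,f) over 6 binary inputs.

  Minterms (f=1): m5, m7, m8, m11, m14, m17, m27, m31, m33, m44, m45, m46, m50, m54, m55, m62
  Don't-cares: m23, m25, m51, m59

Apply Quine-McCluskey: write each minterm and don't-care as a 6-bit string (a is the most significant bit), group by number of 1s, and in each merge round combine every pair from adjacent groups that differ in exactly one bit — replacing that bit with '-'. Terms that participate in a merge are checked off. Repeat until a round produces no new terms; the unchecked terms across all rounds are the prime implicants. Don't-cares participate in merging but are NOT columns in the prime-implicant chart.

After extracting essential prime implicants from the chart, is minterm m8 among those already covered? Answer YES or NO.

[col 0] 000101*, 000111*, 001000, 001011*, 001110*, 010001*, 010111*, 011001*, 011011*, 011111*, 100001, 101100*, 101101*, 101110*, 110010*, 110011*, 110110*, 110111*, 111011*, 111110*
[col 1] -01110, -10111, -11011, 0-0111, 0-1011, 0001-1, 01-001, 01-111, 011-11, 0110-1, 1-1110, 1011-0, 10110-, 11-011, 11-110, 110-10*, 110-11*, 11001-*, 11011-*
[col 2] 110-1-
Prime implicants: -01110, -10111, -11011, 0-0111, 0-1011, 0001-1, 001000, 01-001, 01-111, 011-11, 0110-1, 1-1110, 100001, 1011-0, 10110-, 11-011, 11-110, 110-1-
PI chart (minterm → PIs covering it):
  5 | 0001-1  (sole → essential)
  7 | 0-0111,0001-1
  8 | 001000  (sole → essential)
  11 | 0-1011  (sole → essential)
  14 | -01110  (sole → essential)
  17 | 01-001  (sole → essential)
  27 | -11011,0-1011,011-11,0110-1
  31 | 01-111,011-11
  33 | 100001  (sole → essential)
  44 | 1011-0,10110-
  45 | 10110-  (sole → essential)
  46 | -01110,1-1110,1011-0
  50 | 110-1-  (sole → essential)
  54 | 11-110,110-1-
  55 | -10111,110-1-
  62 | 1-1110,11-110
Essential prime implicants: -01110, 0-1011, 0001-1, 001000, 01-001, 100001, 10110-, 110-1-

YES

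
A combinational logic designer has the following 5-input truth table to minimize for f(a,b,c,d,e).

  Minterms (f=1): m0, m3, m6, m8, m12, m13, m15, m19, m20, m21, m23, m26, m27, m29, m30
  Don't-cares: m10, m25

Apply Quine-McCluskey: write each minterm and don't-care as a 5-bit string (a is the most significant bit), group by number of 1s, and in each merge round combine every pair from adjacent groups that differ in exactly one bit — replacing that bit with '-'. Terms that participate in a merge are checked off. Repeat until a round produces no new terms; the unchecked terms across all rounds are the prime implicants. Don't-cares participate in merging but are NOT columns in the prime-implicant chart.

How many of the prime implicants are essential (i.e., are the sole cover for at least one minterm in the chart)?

size-2^0 implicants → 00000(✓)  00011(✓)  00110  01000(✓)  01010(✓)  01100(✓)  01101(✓)  01111(✓)  10011(✓)  10100(✓)  10101(✓)  10111(✓)  11001(✓)  11010(✓)  11011(✓)  11101(✓)  11110(✓)
size-2^1 implicants → -0011  -1010  -1101  0-000  01-00  010-0  011-1  0110-  1-011  1-101  10-11  101-1  1010-  11-01  11-10  110-1  1101-
Unchecked terms (primes): -0011, -1010, -1101, 0-000, 00110, 01-00, 010-0, 011-1, 0110-, 1-011, 1-101, 10-11, 101-1, 1010-, 11-01, 11-10, 110-1, 1101-
Minterm coverage:
  m0 ⊆ 0-000 [E]
  m3 ⊆ -0011 [E]
  m6 ⊆ 00110 [E]
  m8 ⊆ 0-000,01-00,010-0
  m12 ⊆ 01-00,0110-
  m13 ⊆ -1101,011-1,0110-
  m15 ⊆ 011-1 [E]
  m19 ⊆ -0011,1-011,10-11
  m20 ⊆ 1010- [E]
  m21 ⊆ 1-101,101-1,1010-
  m23 ⊆ 10-11,101-1
  m26 ⊆ -1010,11-10,1101-
  m27 ⊆ 1-011,110-1,1101-
  m29 ⊆ -1101,1-101,11-01
  m30 ⊆ 11-10 [E]
E = {-0011, 0-000, 00110, 011-1, 1010-, 11-10}

6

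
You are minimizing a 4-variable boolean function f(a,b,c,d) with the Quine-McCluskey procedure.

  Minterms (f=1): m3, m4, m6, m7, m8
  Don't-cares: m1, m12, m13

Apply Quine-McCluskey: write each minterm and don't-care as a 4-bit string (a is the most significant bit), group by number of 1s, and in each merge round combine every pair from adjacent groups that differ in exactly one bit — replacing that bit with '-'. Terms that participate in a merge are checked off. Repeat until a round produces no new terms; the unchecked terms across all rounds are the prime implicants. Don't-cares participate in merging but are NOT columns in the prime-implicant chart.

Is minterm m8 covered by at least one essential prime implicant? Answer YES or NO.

Round 0: 0001✓ 0011✓ 0100✓ 0110✓ 0111✓ 1000✓ 1100✓ 1101✓
Round 1: -100 0-11 00-1 01-0 011- 1-00 110-
PIs = {-100, 0-11, 00-1, 01-0, 011-, 1-00, 110-}
Coverage chart:
  m3: 0-11,00-1
  m4: -100,01-0
  m6: 01-0,011-
  m7: 0-11,011-
  m8: 1-00 ←essential
Essential: 1-00

YES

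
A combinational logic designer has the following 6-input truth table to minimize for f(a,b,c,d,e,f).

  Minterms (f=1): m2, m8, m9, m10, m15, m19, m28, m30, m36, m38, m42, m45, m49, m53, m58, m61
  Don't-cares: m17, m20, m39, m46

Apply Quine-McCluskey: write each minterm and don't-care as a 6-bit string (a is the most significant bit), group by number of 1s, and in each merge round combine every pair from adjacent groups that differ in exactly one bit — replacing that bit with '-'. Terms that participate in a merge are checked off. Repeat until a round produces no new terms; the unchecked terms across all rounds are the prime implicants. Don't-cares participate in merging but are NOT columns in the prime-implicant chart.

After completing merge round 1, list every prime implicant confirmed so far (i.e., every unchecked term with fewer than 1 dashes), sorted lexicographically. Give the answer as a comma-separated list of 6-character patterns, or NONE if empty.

001111

Round 0: 000010✓ 001000✓ 001001✓ 001010✓ 001111 010001✓ 010011✓ 010100✓ 011100✓ 011110✓ 100100✓ 100110✓ 100111✓ 101010✓ 101101✓ 101110✓ 110001✓ 110101✓ 111010✓ 111101✓
Round 1: -01010 -10001 00-010 0010-0 00100- 01-100 0100-1 0111-0 1-1010 1-1101 10-110 1001-0 10011- 101-10 11-101 110-01
PIs = {-01010, -10001, 00-010, 0010-0, 00100-, 001111, 01-100, 0100-1, 0111-0, 1-1010, 1-1101, 10-110, 1001-0, 10011-, 101-10, 11-101, 110-01}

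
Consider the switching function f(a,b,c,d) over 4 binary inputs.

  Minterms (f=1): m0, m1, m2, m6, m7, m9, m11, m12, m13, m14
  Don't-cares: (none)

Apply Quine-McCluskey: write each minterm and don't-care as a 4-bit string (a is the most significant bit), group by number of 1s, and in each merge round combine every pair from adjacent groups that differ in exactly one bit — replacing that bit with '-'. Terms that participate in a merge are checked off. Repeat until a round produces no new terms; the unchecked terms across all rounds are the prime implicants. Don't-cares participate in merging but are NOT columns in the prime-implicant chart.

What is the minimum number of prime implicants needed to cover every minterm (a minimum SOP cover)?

6

size-2^0 implicants → 0000(✓)  0001(✓)  0010(✓)  0110(✓)  0111(✓)  1001(✓)  1011(✓)  1100(✓)  1101(✓)  1110(✓)
size-2^1 implicants → -001  -110  0-10  00-0  000-  011-  1-01  10-1  11-0  110-
Unchecked terms (primes): -001, -110, 0-10, 00-0, 000-, 011-, 1-01, 10-1, 11-0, 110-
Minterm coverage:
  m0 ⊆ 00-0,000-
  m1 ⊆ -001,000-
  m2 ⊆ 0-10,00-0
  m6 ⊆ -110,0-10,011-
  m7 ⊆ 011- [E]
  m9 ⊆ -001,1-01,10-1
  m11 ⊆ 10-1 [E]
  m12 ⊆ 11-0,110-
  m13 ⊆ 1-01,110-
  m14 ⊆ -110,11-0
E = {011-, 10-1}
Petrick residual → -001, -110, 00-0, 110-
Cover = b'c'd + bcd' + a'b'd' + a'bc + ab'd + abc'  |cover|=6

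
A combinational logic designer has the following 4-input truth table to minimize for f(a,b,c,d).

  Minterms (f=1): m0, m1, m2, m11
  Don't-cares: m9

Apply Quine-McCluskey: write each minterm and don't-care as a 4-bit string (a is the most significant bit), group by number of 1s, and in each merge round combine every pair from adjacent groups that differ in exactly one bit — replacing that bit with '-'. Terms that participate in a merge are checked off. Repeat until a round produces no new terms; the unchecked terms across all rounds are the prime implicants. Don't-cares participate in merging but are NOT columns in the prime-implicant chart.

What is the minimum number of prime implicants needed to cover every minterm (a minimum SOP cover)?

Round 0: 0000✓ 0001✓ 0010✓ 1001✓ 1011✓
Round 1: -001 00-0 000- 10-1
PIs = {-001, 00-0, 000-, 10-1}
Coverage chart:
  m0: 00-0,000-
  m1: -001,000-
  m2: 00-0 ←essential
  m11: 10-1 ←essential
Essential: 00-0, 10-1
Petrick residual → -001
Min cover (3 terms): b'c'd + a'b'd' + ab'd

3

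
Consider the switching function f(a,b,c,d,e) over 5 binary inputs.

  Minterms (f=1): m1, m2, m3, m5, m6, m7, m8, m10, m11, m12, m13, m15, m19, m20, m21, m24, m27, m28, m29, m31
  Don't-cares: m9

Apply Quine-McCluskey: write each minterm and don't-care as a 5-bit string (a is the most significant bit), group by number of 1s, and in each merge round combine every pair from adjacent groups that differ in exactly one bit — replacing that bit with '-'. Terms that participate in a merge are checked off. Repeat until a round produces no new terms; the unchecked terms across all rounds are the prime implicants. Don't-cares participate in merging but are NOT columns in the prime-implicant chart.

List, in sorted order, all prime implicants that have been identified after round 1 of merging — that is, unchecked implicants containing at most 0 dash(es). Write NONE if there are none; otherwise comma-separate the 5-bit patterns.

size-2^0 implicants → 00001(✓)  00010(✓)  00011(✓)  00101(✓)  00110(✓)  00111(✓)  01000(✓)  01001(✓)  01010(✓)  01011(✓)  01100(✓)  01101(✓)  01111(✓)  10011(✓)  10100(✓)  10101(✓)  11000(✓)  11011(✓)  11100(✓)  11101(✓)  11111(✓)
size-2^1 implicants → -0011(✓)  -0101(✓)  -1000(✓)  -1011(✓)  -1100(✓)  -1101(✓)  -1111(✓)  0-001(✓)  0-010(✓)  0-011(✓)  0-101(✓)  0-111(✓)  00-01(✓)  00-10(✓)  00-11(✓)  000-1(✓)  0001-(✓)  001-1(✓)  0011-(✓)  01-00(✓)  01-01(✓)  01-11(✓)  010-0(✓)  010-1(✓)  0100-(✓)  0101-(✓)  011-1(✓)  0110-(✓)  1-011(✓)  1-100(✓)  1-101(✓)  1010-(✓)  11-00(✓)  11-11(✓)  111-1(✓)  1110-(✓)
size-2^2 implicants → --011  --101  -1-00  -1-11  -11-1  -110-  0--01(✓)  0--11(✓)  0-0-1(✓)  0-01-  0-1-1(✓)  00--1(✓)  00-1-  01--1(✓)  01-0-  010--  1-10-
size-2^3 implicants → 0---1
Unchecked terms (primes): --011, --101, -1-00, -1-11, -11-1, -110-, 0---1, 0-01-, 00-1-, 01-0-, 010--, 1-10-

NONE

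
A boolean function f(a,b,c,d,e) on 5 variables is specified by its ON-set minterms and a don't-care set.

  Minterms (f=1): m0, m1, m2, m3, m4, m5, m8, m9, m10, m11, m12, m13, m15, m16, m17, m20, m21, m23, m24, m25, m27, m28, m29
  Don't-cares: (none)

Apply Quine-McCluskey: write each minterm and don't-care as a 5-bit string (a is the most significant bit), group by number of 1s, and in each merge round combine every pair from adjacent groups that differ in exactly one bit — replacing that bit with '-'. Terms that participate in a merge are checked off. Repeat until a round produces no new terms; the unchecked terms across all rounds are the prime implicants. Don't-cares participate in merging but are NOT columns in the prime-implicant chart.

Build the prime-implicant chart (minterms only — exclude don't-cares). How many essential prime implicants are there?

size-2^0 implicants → 00000(✓)  00001(✓)  00010(✓)  00011(✓)  00100(✓)  00101(✓)  01000(✓)  01001(✓)  01010(✓)  01011(✓)  01100(✓)  01101(✓)  01111(✓)  10000(✓)  10001(✓)  10100(✓)  10101(✓)  10111(✓)  11000(✓)  11001(✓)  11011(✓)  11100(✓)  11101(✓)
size-2^1 implicants → -0000(✓)  -0001(✓)  -0100(✓)  -0101(✓)  -1000(✓)  -1001(✓)  -1011(✓)  -1100(✓)  -1101(✓)  0-000(✓)  0-001(✓)  0-010(✓)  0-011(✓)  0-100(✓)  0-101(✓)  00-00(✓)  00-01(✓)  000-0(✓)  000-1(✓)  0000-(✓)  0001-(✓)  0010-(✓)  01-00(✓)  01-01(✓)  01-11(✓)  010-0(✓)  010-1(✓)  0100-(✓)  0101-(✓)  011-1(✓)  0110-(✓)  1-000(✓)  1-001(✓)  1-100(✓)  1-101(✓)  10-00(✓)  10-01(✓)  1000-(✓)  101-1  1010-(✓)  11-00(✓)  11-01(✓)  110-1(✓)  1100-(✓)  1110-(✓)
size-2^2 implicants → --000(✓)  --001(✓)  --100(✓)  --101(✓)  -0-00(✓)  -0-01(✓)  -000-(✓)  -010-(✓)  -1-00(✓)  -1-01(✓)  -10-1  -100-(✓)  -110-(✓)  0--00(✓)  0--01(✓)  0-0-0(✓)  0-0-1(✓)  0-00-(✓)  0-01-(✓)  0-10-(✓)  00-0-(✓)  000--(✓)  01--1  01-0-(✓)  010--(✓)  1--00(✓)  1--01(✓)  1-00-(✓)  1-10-(✓)  10-0-(✓)  11-0-(✓)
size-2^3 implicants → ---00(✓)  ---01(✓)  --00-(✓)  --10-(✓)  -0-0-(✓)  -1-0-(✓)  0--0-(✓)  0-0--  1--0-(✓)
size-2^4 implicants → ---0-
Unchecked terms (primes): ---0-, -10-1, 0-0--, 01--1, 101-1
Minterm coverage:
  m0 ⊆ ---0-,0-0--
  m1 ⊆ ---0-,0-0--
  m2 ⊆ 0-0-- [E]
  m3 ⊆ 0-0-- [E]
  m4 ⊆ ---0- [E]
  m5 ⊆ ---0- [E]
  m8 ⊆ ---0-,0-0--
  m9 ⊆ ---0-,-10-1,0-0--,01--1
  m10 ⊆ 0-0-- [E]
  m11 ⊆ -10-1,0-0--,01--1
  m12 ⊆ ---0- [E]
  m13 ⊆ ---0-,01--1
  m15 ⊆ 01--1 [E]
  m16 ⊆ ---0- [E]
  m17 ⊆ ---0- [E]
  m20 ⊆ ---0- [E]
  m21 ⊆ ---0-,101-1
  m23 ⊆ 101-1 [E]
  m24 ⊆ ---0- [E]
  m25 ⊆ ---0-,-10-1
  m27 ⊆ -10-1 [E]
  m28 ⊆ ---0- [E]
  m29 ⊆ ---0- [E]
E = {---0-, -10-1, 0-0--, 01--1, 101-1}

5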